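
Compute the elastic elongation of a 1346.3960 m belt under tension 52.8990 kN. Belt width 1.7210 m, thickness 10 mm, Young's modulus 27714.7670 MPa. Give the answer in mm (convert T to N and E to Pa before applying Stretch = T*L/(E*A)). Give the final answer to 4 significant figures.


A = 1.7210 * 0.01 = 0.01721 m^2
Stretch = 52.8990*1000 * 1346.3960 / (27714.7670e6 * 0.01721) * 1000
Stretch = 149.3 mm


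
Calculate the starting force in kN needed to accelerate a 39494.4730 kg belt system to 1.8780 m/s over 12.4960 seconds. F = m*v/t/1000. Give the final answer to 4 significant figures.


F = 39494.4730 * 1.8780 / 12.4960 / 1000
F = 5.936 kN


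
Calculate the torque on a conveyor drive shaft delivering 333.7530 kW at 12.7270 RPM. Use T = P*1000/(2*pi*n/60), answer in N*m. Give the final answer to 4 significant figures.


omega = 2*pi*12.7270/60 = 1.33277 rad/s
T = 333.7530*1000 / 1.33277
T = 250400 N*m


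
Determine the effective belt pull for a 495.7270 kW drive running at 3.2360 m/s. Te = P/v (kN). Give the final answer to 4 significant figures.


Te = P / v = 495.7270 / 3.2360
Te = 153.2 kN


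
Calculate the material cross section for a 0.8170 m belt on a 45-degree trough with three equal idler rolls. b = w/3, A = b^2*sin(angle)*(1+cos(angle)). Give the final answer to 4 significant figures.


b = 0.8170/3 = 0.272333 m
A = 0.272333^2 * sin(45 deg) * (1 + cos(45 deg))
A = 0.08953 m^2


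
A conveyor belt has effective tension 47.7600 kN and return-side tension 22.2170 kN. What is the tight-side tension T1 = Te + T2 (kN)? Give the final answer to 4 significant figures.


T1 = Te + T2 = 47.7600 + 22.2170
T1 = 69.98 kN


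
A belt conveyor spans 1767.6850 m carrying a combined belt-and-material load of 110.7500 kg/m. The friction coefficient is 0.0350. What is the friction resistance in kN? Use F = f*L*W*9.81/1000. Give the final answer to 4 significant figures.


F = 0.0350 * 1767.6850 * 110.7500 * 9.81 / 1000
F = 67.22 kN


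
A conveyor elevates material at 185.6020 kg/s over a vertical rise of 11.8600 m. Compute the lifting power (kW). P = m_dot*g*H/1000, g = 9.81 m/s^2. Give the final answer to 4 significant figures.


P = 185.6020 * 9.81 * 11.8600 / 1000
P = 21.59 kW


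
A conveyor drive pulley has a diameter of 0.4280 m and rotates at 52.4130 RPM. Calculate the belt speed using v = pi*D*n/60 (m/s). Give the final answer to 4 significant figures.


v = pi * 0.4280 * 52.4130 / 60
v = 1.175 m/s


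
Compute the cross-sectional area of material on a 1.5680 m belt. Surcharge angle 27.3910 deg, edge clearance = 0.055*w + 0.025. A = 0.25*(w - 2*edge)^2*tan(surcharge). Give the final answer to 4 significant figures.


edge = 0.055*1.5680 + 0.025 = 0.11124 m
ew = 1.5680 - 2*0.11124 = 1.34552 m
A = 0.25 * 1.34552^2 * tan(27.3910 deg)
A = 0.2345 m^2


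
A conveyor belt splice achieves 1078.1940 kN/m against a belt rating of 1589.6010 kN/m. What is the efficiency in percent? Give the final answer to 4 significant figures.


Eff = 1078.1940 / 1589.6010 * 100
Eff = 67.83 %


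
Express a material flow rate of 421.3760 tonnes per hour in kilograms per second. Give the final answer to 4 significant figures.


m_dot = 421.3760 * 1000 / 3600
m_dot = 117.0 kg/s


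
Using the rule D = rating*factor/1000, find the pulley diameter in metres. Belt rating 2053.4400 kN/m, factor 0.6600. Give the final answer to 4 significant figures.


D = 2053.4400 * 0.6600 / 1000
D = 1.355 m


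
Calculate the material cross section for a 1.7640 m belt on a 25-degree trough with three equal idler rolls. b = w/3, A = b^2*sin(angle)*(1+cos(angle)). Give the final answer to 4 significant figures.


b = 1.7640/3 = 0.588 m
A = 0.588^2 * sin(25 deg) * (1 + cos(25 deg))
A = 0.2785 m^2


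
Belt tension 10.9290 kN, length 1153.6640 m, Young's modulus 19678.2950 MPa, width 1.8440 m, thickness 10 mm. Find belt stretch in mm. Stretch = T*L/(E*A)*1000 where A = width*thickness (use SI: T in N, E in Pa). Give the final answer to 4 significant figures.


A = 1.8440 * 0.01 = 0.01844 m^2
Stretch = 10.9290*1000 * 1153.6640 / (19678.2950e6 * 0.01844) * 1000
Stretch = 34.75 mm


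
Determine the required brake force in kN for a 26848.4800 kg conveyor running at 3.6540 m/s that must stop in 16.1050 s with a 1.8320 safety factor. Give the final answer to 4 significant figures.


F = 26848.4800 * 3.6540 / 16.1050 * 1.8320 / 1000
F = 11.16 kN


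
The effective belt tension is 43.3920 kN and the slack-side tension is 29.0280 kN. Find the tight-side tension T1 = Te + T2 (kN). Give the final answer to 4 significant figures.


T1 = Te + T2 = 43.3920 + 29.0280
T1 = 72.42 kN


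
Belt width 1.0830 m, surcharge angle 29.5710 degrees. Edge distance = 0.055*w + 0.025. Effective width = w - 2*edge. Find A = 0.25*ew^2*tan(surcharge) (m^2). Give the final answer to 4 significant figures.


edge = 0.055*1.0830 + 0.025 = 0.084565 m
ew = 1.0830 - 2*0.084565 = 0.91387 m
A = 0.25 * 0.91387^2 * tan(29.5710 deg)
A = 0.1185 m^2


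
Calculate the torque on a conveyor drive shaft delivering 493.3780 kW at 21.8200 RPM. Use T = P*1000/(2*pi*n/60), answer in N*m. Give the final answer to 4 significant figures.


omega = 2*pi*21.8200/60 = 2.28499 rad/s
T = 493.3780*1000 / 2.28499
T = 215900 N*m


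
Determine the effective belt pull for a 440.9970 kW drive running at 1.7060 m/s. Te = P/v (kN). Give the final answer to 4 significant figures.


Te = P / v = 440.9970 / 1.7060
Te = 258.5 kN


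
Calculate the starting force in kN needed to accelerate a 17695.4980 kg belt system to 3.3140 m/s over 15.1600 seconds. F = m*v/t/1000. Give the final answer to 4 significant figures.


F = 17695.4980 * 3.3140 / 15.1600 / 1000
F = 3.868 kN


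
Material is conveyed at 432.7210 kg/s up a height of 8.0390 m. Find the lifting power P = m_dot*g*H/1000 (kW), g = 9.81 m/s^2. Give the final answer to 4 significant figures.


P = 432.7210 * 9.81 * 8.0390 / 1000
P = 34.13 kW


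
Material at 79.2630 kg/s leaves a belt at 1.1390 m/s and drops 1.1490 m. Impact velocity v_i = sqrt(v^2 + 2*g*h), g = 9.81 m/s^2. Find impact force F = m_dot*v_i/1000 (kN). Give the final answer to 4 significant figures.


v_i = sqrt(1.1390^2 + 2*9.81*1.1490) = 4.88269 m/s
F = 79.2630 * 4.88269 / 1000
F = 0.3870 kN


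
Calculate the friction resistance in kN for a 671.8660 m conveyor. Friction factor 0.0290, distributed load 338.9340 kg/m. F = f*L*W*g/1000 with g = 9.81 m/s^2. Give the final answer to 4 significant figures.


F = 0.0290 * 671.8660 * 338.9340 * 9.81 / 1000
F = 64.78 kN


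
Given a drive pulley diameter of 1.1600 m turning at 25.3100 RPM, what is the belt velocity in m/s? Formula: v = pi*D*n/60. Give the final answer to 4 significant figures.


v = pi * 1.1600 * 25.3100 / 60
v = 1.537 m/s


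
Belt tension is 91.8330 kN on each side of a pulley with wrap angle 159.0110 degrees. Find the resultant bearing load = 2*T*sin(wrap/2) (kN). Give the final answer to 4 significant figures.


F = 2 * 91.8330 * sin(159.0110/2 deg)
F = 180.6 kN


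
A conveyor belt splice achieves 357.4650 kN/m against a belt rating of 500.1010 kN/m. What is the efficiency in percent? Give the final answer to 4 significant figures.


Eff = 357.4650 / 500.1010 * 100
Eff = 71.48 %


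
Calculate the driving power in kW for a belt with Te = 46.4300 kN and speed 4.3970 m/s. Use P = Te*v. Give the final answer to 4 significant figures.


P = Te * v = 46.4300 * 4.3970
P = 204.2 kW


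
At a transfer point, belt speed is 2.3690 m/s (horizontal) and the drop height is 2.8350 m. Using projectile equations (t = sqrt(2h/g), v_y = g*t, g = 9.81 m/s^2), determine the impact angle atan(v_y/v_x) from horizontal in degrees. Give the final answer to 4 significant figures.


t = sqrt(2*2.8350/9.81) = 0.760251 s
v_y = 9.81 * 0.760251 = 7.45806 m/s
angle = atan(7.45806 / 2.3690) = 72.38 deg


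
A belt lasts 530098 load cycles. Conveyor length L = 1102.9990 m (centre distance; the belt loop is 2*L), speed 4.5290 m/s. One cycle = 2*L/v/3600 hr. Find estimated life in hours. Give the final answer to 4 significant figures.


cycle_time = 2 * 1102.9990 / 4.5290 / 3600 = 0.135301 hr
life = 530098 * 0.135301 = 71720 hours


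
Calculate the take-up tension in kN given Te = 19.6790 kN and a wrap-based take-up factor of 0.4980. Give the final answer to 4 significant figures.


T_tu = 19.6790 * 0.4980
T_tu = 9.800 kN


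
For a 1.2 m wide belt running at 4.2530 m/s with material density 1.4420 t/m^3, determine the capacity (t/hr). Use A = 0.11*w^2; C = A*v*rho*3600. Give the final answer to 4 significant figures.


A = 0.11 * 1.2^2 = 0.1584 m^2
C = 0.1584 * 4.2530 * 1.4420 * 3600
C = 3497 t/hr


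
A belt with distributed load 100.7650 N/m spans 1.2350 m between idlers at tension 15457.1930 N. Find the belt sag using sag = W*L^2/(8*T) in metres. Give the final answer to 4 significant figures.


sag = 100.7650 * 1.2350^2 / (8 * 15457.1930)
sag = 0.001243 m


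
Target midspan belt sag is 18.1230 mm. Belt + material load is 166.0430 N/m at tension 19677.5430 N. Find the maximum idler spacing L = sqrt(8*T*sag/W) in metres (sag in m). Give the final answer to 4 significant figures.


sag = 18.1230/1000 = 0.018123 m
L = sqrt(8 * 19677.5430 * 0.018123 / 166.0430)
L = 4.145 m


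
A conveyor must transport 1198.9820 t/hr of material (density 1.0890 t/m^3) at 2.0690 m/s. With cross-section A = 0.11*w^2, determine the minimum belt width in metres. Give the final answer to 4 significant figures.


A_req = 1198.9820 / (2.0690 * 1.0890 * 3600) = 0.147816 m^2
w = sqrt(0.147816 / 0.11)
w = 1.159 m


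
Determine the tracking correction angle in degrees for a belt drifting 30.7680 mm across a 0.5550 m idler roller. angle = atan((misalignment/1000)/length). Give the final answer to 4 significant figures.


misalign_m = 30.7680 / 1000 = 0.030768 m
angle = atan(0.030768 / 0.5550)
angle = 3.173 deg


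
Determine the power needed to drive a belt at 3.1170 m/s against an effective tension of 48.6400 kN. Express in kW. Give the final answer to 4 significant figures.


P = Te * v = 48.6400 * 3.1170
P = 151.6 kW


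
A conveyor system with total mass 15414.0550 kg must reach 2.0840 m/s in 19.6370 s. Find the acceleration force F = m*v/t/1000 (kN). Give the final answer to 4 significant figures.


F = 15414.0550 * 2.0840 / 19.6370 / 1000
F = 1.636 kN


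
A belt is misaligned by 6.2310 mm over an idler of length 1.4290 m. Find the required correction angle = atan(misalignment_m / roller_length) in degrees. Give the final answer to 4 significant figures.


misalign_m = 6.2310 / 1000 = 0.006231 m
angle = atan(0.006231 / 1.4290)
angle = 0.2498 deg


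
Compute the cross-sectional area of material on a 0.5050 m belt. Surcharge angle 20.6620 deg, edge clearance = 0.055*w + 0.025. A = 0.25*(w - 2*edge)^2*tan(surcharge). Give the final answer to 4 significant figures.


edge = 0.055*0.5050 + 0.025 = 0.052775 m
ew = 0.5050 - 2*0.052775 = 0.39945 m
A = 0.25 * 0.39945^2 * tan(20.6620 deg)
A = 0.01504 m^2


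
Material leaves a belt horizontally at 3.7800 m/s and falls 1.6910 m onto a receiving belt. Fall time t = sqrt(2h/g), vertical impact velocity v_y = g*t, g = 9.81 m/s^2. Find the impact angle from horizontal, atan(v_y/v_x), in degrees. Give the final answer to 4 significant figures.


t = sqrt(2*1.6910/9.81) = 0.587154 s
v_y = 9.81 * 0.587154 = 5.75998 m/s
angle = atan(5.75998 / 3.7800) = 56.73 deg


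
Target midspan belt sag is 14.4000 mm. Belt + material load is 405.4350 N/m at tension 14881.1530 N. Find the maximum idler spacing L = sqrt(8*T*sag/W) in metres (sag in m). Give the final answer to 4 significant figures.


sag = 14.4000/1000 = 0.014400 m
L = sqrt(8 * 14881.1530 * 0.014400 / 405.4350)
L = 2.056 m


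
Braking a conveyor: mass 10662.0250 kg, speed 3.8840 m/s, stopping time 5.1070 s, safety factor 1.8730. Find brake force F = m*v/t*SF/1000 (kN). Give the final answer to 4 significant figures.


F = 10662.0250 * 3.8840 / 5.1070 * 1.8730 / 1000
F = 15.19 kN


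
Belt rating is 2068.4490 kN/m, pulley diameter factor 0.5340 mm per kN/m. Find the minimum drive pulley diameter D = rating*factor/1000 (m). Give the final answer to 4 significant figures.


D = 2068.4490 * 0.5340 / 1000
D = 1.105 m


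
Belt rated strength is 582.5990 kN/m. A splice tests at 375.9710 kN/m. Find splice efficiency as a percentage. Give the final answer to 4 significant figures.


Eff = 375.9710 / 582.5990 * 100
Eff = 64.53 %


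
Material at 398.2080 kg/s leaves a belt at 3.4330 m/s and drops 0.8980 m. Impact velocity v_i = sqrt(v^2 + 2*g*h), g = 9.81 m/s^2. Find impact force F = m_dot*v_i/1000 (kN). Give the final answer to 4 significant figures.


v_i = sqrt(3.4330^2 + 2*9.81*0.8980) = 5.42257 m/s
F = 398.2080 * 5.42257 / 1000
F = 2.159 kN


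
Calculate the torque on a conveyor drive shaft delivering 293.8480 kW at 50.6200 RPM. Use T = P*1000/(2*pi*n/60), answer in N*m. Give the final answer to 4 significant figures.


omega = 2*pi*50.6200/60 = 5.30091 rad/s
T = 293.8480*1000 / 5.30091
T = 55430 N*m


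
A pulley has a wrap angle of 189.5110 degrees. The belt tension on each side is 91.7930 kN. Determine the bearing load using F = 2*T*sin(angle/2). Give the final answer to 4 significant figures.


F = 2 * 91.7930 * sin(189.5110/2 deg)
F = 183.0 kN


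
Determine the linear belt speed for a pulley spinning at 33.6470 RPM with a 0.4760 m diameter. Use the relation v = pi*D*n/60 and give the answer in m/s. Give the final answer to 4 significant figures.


v = pi * 0.4760 * 33.6470 / 60
v = 0.8386 m/s


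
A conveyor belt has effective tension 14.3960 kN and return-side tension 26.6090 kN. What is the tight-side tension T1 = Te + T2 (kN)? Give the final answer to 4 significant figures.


T1 = Te + T2 = 14.3960 + 26.6090
T1 = 41.01 kN


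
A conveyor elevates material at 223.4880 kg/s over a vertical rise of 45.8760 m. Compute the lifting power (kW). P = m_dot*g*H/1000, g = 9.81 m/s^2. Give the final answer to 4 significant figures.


P = 223.4880 * 9.81 * 45.8760 / 1000
P = 100.6 kW


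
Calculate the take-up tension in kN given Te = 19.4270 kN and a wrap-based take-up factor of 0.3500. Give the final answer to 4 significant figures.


T_tu = 19.4270 * 0.3500
T_tu = 6.799 kN


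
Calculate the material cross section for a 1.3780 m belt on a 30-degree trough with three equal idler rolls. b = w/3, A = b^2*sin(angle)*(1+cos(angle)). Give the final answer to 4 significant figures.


b = 1.3780/3 = 0.459333 m
A = 0.459333^2 * sin(30 deg) * (1 + cos(30 deg))
A = 0.1969 m^2


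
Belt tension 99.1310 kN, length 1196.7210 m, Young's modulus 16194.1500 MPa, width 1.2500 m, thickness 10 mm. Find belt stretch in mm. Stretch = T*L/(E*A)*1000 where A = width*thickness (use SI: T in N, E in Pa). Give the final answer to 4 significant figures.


A = 1.2500 * 0.01 = 0.01250 m^2
Stretch = 99.1310*1000 * 1196.7210 / (16194.1500e6 * 0.01250) * 1000
Stretch = 586.0 mm


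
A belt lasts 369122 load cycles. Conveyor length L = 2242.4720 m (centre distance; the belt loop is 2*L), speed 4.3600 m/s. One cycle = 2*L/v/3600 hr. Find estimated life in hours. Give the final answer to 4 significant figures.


cycle_time = 2 * 2242.4720 / 4.3600 / 3600 = 0.285738 hr
life = 369122 * 0.285738 = 105500 hours


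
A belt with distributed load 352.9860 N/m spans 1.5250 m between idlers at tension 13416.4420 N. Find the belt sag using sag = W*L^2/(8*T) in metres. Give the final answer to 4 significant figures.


sag = 352.9860 * 1.5250^2 / (8 * 13416.4420)
sag = 0.007648 m


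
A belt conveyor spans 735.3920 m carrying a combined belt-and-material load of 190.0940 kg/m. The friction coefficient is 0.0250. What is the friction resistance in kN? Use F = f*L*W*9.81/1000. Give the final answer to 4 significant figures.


F = 0.0250 * 735.3920 * 190.0940 * 9.81 / 1000
F = 34.28 kN


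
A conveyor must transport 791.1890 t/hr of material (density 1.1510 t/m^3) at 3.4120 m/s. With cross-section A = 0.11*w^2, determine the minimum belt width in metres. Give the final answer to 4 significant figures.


A_req = 791.1890 / (3.4120 * 1.1510 * 3600) = 0.055962 m^2
w = sqrt(0.055962 / 0.11)
w = 0.7133 m


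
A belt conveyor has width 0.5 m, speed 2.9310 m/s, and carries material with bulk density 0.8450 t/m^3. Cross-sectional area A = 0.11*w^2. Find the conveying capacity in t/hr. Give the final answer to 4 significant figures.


A = 0.11 * 0.5^2 = 0.0275 m^2
C = 0.0275 * 2.9310 * 0.8450 * 3600
C = 245.2 t/hr


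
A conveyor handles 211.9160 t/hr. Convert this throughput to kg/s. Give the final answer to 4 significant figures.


m_dot = 211.9160 * 1000 / 3600
m_dot = 58.87 kg/s


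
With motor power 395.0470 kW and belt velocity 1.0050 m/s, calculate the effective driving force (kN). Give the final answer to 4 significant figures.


Te = P / v = 395.0470 / 1.0050
Te = 393.1 kN


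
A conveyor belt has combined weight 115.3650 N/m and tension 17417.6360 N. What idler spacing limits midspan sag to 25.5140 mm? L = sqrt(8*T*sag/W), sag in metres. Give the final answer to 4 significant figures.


sag = 25.5140/1000 = 0.025514 m
L = sqrt(8 * 17417.6360 * 0.025514 / 115.3650)
L = 5.551 m


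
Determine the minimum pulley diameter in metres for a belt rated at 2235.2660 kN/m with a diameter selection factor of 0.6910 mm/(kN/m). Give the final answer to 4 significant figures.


D = 2235.2660 * 0.6910 / 1000
D = 1.545 m


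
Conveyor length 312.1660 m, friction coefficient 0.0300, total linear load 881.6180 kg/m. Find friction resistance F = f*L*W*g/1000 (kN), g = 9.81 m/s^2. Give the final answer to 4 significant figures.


F = 0.0300 * 312.1660 * 881.6180 * 9.81 / 1000
F = 80.99 kN


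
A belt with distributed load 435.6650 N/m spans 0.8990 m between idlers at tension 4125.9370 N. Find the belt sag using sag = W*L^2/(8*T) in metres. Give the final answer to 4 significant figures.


sag = 435.6650 * 0.8990^2 / (8 * 4125.9370)
sag = 0.01067 m


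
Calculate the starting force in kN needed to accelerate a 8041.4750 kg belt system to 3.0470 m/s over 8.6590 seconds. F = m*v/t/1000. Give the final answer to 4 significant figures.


F = 8041.4750 * 3.0470 / 8.6590 / 1000
F = 2.830 kN


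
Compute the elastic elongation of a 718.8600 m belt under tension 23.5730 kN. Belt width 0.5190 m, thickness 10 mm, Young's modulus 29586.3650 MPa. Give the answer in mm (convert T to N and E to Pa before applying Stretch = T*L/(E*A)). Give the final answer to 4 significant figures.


A = 0.5190 * 0.01 = 0.00519 m^2
Stretch = 23.5730*1000 * 718.8600 / (29586.3650e6 * 0.00519) * 1000
Stretch = 110.4 mm


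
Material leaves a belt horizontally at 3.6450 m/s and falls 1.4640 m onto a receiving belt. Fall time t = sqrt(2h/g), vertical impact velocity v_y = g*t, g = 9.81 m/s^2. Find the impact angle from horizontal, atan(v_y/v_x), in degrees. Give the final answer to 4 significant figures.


t = sqrt(2*1.4640/9.81) = 0.546325 s
v_y = 9.81 * 0.546325 = 5.35945 m/s
angle = atan(5.35945 / 3.6450) = 55.78 deg


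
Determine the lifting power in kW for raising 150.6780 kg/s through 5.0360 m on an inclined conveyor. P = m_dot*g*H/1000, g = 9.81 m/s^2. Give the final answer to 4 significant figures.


P = 150.6780 * 9.81 * 5.0360 / 1000
P = 7.444 kW


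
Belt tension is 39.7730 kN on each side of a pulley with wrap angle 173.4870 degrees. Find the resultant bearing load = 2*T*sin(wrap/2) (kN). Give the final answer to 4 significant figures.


F = 2 * 39.7730 * sin(173.4870/2 deg)
F = 79.42 kN


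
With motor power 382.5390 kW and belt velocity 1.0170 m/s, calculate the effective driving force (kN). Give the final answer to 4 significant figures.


Te = P / v = 382.5390 / 1.0170
Te = 376.1 kN


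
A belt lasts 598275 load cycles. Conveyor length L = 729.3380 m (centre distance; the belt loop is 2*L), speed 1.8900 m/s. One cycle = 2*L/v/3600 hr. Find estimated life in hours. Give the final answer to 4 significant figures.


cycle_time = 2 * 729.3380 / 1.8900 / 3600 = 0.214385 hr
life = 598275 * 0.214385 = 128300 hours


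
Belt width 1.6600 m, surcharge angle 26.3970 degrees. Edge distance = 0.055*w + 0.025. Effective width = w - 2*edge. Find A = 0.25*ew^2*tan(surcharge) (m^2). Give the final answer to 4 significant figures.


edge = 0.055*1.6600 + 0.025 = 0.1163 m
ew = 1.6600 - 2*0.1163 = 1.4274 m
A = 0.25 * 1.4274^2 * tan(26.3970 deg)
A = 0.2528 m^2


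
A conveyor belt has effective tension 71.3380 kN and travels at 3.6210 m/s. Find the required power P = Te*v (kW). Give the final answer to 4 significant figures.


P = Te * v = 71.3380 * 3.6210
P = 258.3 kW


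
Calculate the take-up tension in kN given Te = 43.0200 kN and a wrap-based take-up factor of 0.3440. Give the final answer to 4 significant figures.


T_tu = 43.0200 * 0.3440
T_tu = 14.80 kN


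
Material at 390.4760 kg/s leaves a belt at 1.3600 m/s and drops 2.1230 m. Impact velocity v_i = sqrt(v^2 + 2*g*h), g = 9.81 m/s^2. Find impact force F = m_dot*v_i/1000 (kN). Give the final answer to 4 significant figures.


v_i = sqrt(1.3600^2 + 2*9.81*2.1230) = 6.59567 m/s
F = 390.4760 * 6.59567 / 1000
F = 2.575 kN


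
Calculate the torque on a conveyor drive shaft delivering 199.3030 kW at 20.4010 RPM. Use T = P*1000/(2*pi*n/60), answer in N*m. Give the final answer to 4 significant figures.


omega = 2*pi*20.4010/60 = 2.13639 rad/s
T = 199.3030*1000 / 2.13639
T = 93290 N*m


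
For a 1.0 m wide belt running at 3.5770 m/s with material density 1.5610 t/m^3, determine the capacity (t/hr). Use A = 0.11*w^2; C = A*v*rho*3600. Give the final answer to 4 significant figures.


A = 0.11 * 1.0^2 = 0.11 m^2
C = 0.11 * 3.5770 * 1.5610 * 3600
C = 2211 t/hr


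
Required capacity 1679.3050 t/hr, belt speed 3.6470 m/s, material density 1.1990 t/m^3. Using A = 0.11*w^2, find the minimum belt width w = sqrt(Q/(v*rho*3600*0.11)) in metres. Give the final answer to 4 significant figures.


A_req = 1679.3050 / (3.6470 * 1.1990 * 3600) = 0.106677 m^2
w = sqrt(0.106677 / 0.11)
w = 0.9848 m


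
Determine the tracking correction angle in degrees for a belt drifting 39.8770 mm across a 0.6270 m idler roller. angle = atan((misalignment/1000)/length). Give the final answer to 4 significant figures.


misalign_m = 39.8770 / 1000 = 0.039877 m
angle = atan(0.039877 / 0.6270)
angle = 3.639 deg


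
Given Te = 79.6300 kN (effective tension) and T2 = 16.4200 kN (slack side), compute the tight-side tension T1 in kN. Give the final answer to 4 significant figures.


T1 = Te + T2 = 79.6300 + 16.4200
T1 = 96.05 kN


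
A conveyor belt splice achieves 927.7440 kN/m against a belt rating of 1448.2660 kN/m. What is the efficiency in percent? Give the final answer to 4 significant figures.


Eff = 927.7440 / 1448.2660 * 100
Eff = 64.06 %


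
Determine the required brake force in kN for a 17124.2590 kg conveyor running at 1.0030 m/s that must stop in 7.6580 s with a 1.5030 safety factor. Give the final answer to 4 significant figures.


F = 17124.2590 * 1.0030 / 7.6580 * 1.5030 / 1000
F = 3.371 kN


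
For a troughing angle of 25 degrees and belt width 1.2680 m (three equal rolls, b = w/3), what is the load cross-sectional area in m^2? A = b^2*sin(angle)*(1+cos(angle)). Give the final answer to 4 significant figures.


b = 1.2680/3 = 0.422667 m
A = 0.422667^2 * sin(25 deg) * (1 + cos(25 deg))
A = 0.1439 m^2


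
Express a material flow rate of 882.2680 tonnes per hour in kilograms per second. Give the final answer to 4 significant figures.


m_dot = 882.2680 * 1000 / 3600
m_dot = 245.1 kg/s


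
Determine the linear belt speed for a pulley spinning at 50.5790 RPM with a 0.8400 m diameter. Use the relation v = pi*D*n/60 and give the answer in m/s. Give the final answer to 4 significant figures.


v = pi * 0.8400 * 50.5790 / 60
v = 2.225 m/s


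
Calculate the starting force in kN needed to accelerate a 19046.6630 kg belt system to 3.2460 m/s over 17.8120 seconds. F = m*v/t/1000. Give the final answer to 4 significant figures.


F = 19046.6630 * 3.2460 / 17.8120 / 1000
F = 3.471 kN


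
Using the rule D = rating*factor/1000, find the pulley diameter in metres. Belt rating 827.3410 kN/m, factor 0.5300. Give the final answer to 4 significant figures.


D = 827.3410 * 0.5300 / 1000
D = 0.4385 m


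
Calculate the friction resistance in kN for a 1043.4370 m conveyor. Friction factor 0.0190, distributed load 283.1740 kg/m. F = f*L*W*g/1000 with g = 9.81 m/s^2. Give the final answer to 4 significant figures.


F = 0.0190 * 1043.4370 * 283.1740 * 9.81 / 1000
F = 55.07 kN


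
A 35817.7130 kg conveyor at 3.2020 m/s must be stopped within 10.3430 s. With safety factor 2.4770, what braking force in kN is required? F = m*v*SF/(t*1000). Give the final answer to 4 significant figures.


F = 35817.7130 * 3.2020 / 10.3430 * 2.4770 / 1000
F = 27.47 kN


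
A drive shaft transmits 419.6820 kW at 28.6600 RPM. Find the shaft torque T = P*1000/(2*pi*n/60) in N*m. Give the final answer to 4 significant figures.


omega = 2*pi*28.6600/60 = 3.00127 rad/s
T = 419.6820*1000 / 3.00127
T = 139800 N*m


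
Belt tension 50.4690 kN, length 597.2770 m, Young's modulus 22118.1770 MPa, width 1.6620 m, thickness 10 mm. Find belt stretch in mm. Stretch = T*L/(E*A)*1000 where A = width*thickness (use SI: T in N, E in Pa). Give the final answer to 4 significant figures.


A = 1.6620 * 0.01 = 0.01662 m^2
Stretch = 50.4690*1000 * 597.2770 / (22118.1770e6 * 0.01662) * 1000
Stretch = 82.00 mm


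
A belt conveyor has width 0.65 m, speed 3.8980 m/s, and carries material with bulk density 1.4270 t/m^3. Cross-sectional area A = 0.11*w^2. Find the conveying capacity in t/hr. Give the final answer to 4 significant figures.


A = 0.11 * 0.65^2 = 0.046475 m^2
C = 0.046475 * 3.8980 * 1.4270 * 3600
C = 930.7 t/hr


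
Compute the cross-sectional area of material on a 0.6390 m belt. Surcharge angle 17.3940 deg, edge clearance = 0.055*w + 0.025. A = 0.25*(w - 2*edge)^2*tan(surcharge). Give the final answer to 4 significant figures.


edge = 0.055*0.6390 + 0.025 = 0.060145 m
ew = 0.6390 - 2*0.060145 = 0.51871 m
A = 0.25 * 0.51871^2 * tan(17.3940 deg)
A = 0.02107 m^2


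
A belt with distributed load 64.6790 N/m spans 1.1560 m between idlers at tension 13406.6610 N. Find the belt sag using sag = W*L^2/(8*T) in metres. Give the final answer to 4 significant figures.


sag = 64.6790 * 1.1560^2 / (8 * 13406.6610)
sag = 0.0008059 m


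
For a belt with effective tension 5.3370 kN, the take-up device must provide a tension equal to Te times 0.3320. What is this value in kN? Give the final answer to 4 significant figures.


T_tu = 5.3370 * 0.3320
T_tu = 1.772 kN


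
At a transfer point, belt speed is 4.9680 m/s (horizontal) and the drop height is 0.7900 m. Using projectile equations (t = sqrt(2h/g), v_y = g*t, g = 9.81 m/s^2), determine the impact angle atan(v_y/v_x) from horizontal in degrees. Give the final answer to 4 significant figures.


t = sqrt(2*0.7900/9.81) = 0.401323 s
v_y = 9.81 * 0.401323 = 3.93698 m/s
angle = atan(3.93698 / 4.9680) = 38.40 deg


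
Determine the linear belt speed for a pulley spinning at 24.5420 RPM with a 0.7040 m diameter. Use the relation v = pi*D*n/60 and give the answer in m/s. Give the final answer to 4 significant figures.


v = pi * 0.7040 * 24.5420 / 60
v = 0.9047 m/s


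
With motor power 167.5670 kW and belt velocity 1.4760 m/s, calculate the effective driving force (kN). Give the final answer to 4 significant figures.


Te = P / v = 167.5670 / 1.4760
Te = 113.5 kN


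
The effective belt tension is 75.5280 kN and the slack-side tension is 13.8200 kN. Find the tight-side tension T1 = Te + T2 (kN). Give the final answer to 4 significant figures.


T1 = Te + T2 = 75.5280 + 13.8200
T1 = 89.35 kN


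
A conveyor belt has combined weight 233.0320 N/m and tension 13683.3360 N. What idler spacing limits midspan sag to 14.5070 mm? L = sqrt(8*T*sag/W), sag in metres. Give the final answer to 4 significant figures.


sag = 14.5070/1000 = 0.014507 m
L = sqrt(8 * 13683.3360 * 0.014507 / 233.0320)
L = 2.610 m


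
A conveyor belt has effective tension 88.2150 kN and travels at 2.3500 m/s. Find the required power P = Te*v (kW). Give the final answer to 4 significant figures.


P = Te * v = 88.2150 * 2.3500
P = 207.3 kW


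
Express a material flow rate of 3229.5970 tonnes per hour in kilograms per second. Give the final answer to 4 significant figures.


m_dot = 3229.5970 * 1000 / 3600
m_dot = 897.1 kg/s


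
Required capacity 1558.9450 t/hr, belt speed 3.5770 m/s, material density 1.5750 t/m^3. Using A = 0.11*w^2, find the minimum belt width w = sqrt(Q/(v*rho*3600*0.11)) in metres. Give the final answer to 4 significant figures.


A_req = 1558.9450 / (3.5770 * 1.5750 * 3600) = 0.076865 m^2
w = sqrt(0.076865 / 0.11)
w = 0.8359 m


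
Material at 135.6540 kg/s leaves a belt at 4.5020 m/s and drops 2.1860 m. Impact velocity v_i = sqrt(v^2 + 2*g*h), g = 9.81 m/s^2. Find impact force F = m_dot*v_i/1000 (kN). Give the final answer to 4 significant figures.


v_i = sqrt(4.5020^2 + 2*9.81*2.1860) = 7.94716 m/s
F = 135.6540 * 7.94716 / 1000
F = 1.078 kN


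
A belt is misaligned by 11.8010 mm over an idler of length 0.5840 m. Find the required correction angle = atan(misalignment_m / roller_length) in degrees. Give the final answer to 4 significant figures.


misalign_m = 11.8010 / 1000 = 0.011801 m
angle = atan(0.011801 / 0.5840)
angle = 1.158 deg


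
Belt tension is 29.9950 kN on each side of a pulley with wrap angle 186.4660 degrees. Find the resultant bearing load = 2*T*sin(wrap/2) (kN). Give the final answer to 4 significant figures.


F = 2 * 29.9950 * sin(186.4660/2 deg)
F = 59.89 kN


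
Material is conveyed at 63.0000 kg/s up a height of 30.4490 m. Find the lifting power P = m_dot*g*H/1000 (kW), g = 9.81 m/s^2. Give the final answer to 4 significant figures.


P = 63.0000 * 9.81 * 30.4490 / 1000
P = 18.82 kW


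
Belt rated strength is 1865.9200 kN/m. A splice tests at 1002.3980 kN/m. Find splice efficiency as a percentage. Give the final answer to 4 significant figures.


Eff = 1002.3980 / 1865.9200 * 100
Eff = 53.72 %


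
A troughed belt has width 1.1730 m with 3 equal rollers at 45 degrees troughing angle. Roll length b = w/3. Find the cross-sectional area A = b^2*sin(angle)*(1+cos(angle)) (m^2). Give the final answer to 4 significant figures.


b = 1.1730/3 = 0.391 m
A = 0.391^2 * sin(45 deg) * (1 + cos(45 deg))
A = 0.1845 m^2


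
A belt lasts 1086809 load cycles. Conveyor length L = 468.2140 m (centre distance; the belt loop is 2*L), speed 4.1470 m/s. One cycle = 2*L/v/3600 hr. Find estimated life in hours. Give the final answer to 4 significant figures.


cycle_time = 2 * 468.2140 / 4.1470 / 3600 = 0.0627246 hr
life = 1086809 * 0.0627246 = 68170 hours


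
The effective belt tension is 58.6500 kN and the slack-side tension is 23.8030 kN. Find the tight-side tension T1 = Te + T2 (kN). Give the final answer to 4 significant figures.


T1 = Te + T2 = 58.6500 + 23.8030
T1 = 82.45 kN


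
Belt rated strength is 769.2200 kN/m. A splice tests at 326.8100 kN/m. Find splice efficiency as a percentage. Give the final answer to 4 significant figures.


Eff = 326.8100 / 769.2200 * 100
Eff = 42.49 %


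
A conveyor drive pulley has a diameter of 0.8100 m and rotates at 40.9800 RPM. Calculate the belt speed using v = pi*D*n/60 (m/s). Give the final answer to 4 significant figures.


v = pi * 0.8100 * 40.9800 / 60
v = 1.738 m/s


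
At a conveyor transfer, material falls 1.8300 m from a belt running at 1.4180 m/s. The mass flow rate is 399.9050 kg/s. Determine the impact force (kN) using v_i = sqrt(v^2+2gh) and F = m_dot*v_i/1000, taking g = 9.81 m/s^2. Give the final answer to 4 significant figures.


v_i = sqrt(1.4180^2 + 2*9.81*1.8300) = 6.15754 m/s
F = 399.9050 * 6.15754 / 1000
F = 2.462 kN


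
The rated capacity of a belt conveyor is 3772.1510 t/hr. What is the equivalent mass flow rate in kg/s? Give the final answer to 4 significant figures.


m_dot = 3772.1510 * 1000 / 3600
m_dot = 1048 kg/s


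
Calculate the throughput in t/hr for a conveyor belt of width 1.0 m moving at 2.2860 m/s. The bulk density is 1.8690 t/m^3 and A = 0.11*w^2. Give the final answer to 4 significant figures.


A = 0.11 * 1.0^2 = 0.11 m^2
C = 0.11 * 2.2860 * 1.8690 * 3600
C = 1692 t/hr


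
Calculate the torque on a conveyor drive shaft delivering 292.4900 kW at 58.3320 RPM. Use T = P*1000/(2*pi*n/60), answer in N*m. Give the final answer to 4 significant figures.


omega = 2*pi*58.3320/60 = 6.10851 rad/s
T = 292.4900*1000 / 6.10851
T = 47880 N*m


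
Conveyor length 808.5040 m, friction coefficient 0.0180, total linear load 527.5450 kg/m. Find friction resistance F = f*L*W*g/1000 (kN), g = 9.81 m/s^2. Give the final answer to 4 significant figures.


F = 0.0180 * 808.5040 * 527.5450 * 9.81 / 1000
F = 75.32 kN


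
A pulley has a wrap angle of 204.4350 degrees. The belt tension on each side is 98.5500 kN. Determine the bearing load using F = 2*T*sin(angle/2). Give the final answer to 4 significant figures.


F = 2 * 98.5500 * sin(204.4350/2 deg)
F = 192.6 kN


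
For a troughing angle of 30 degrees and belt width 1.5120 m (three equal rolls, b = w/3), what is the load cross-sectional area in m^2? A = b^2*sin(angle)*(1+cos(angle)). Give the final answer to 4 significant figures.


b = 1.5120/3 = 0.504 m
A = 0.504^2 * sin(30 deg) * (1 + cos(30 deg))
A = 0.2370 m^2


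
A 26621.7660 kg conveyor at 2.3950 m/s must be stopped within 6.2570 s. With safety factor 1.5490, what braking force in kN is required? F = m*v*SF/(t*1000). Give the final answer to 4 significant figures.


F = 26621.7660 * 2.3950 / 6.2570 * 1.5490 / 1000
F = 15.78 kN


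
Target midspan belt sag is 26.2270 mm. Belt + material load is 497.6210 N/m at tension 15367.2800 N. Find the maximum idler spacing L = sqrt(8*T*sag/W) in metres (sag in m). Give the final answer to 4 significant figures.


sag = 26.2270/1000 = 0.026227 m
L = sqrt(8 * 15367.2800 * 0.026227 / 497.6210)
L = 2.545 m


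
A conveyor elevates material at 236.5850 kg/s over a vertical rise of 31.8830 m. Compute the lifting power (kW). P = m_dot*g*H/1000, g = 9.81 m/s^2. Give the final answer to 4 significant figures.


P = 236.5850 * 9.81 * 31.8830 / 1000
P = 74.00 kW


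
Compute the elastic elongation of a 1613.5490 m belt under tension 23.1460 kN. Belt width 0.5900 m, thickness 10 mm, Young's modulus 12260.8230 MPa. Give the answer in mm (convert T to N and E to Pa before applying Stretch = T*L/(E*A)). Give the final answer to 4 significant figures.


A = 0.5900 * 0.01 = 0.00590 m^2
Stretch = 23.1460*1000 * 1613.5490 / (12260.8230e6 * 0.00590) * 1000
Stretch = 516.3 mm


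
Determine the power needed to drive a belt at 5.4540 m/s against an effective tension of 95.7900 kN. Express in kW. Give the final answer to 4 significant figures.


P = Te * v = 95.7900 * 5.4540
P = 522.4 kW


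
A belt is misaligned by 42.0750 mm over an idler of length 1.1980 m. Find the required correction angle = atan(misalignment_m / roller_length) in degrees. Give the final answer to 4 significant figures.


misalign_m = 42.0750 / 1000 = 0.042075 m
angle = atan(0.042075 / 1.1980)
angle = 2.011 deg


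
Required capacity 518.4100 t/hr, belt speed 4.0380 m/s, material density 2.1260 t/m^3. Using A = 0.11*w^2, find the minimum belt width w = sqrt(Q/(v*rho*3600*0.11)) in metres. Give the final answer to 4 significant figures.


A_req = 518.4100 / (4.0380 * 2.1260 * 3600) = 0.0167742 m^2
w = sqrt(0.0167742 / 0.11)
w = 0.3905 m


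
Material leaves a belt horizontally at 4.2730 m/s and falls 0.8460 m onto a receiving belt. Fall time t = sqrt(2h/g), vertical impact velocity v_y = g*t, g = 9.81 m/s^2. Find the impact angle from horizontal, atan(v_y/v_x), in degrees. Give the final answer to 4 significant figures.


t = sqrt(2*0.8460/9.81) = 0.415304 s
v_y = 9.81 * 0.415304 = 4.07413 m/s
angle = atan(4.07413 / 4.2730) = 43.64 deg


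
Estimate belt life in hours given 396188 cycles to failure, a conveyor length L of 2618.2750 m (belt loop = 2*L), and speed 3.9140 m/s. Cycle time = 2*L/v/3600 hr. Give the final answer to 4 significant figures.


cycle_time = 2 * 2618.2750 / 3.9140 / 3600 = 0.37164 hr
life = 396188 * 0.37164 = 147200 hours


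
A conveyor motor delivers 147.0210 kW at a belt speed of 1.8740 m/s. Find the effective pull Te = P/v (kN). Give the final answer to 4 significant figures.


Te = P / v = 147.0210 / 1.8740
Te = 78.45 kN


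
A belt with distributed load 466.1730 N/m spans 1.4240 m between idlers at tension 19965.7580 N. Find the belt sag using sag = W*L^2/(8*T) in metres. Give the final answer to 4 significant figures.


sag = 466.1730 * 1.4240^2 / (8 * 19965.7580)
sag = 0.005918 m


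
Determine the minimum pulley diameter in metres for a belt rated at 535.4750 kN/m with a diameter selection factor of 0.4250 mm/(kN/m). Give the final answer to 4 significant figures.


D = 535.4750 * 0.4250 / 1000
D = 0.2276 m


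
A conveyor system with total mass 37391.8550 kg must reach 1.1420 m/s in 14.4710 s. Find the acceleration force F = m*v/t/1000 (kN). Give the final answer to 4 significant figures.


F = 37391.8550 * 1.1420 / 14.4710 / 1000
F = 2.951 kN


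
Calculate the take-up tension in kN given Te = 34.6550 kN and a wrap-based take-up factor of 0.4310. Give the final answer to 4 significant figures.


T_tu = 34.6550 * 0.4310
T_tu = 14.94 kN


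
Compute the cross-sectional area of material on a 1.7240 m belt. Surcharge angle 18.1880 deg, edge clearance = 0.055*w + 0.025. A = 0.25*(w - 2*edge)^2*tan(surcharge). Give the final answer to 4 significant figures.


edge = 0.055*1.7240 + 0.025 = 0.11982 m
ew = 1.7240 - 2*0.11982 = 1.48436 m
A = 0.25 * 1.48436^2 * tan(18.1880 deg)
A = 0.1810 m^2


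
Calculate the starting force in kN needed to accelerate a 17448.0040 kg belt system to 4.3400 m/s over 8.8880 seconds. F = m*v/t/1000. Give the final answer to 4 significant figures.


F = 17448.0040 * 4.3400 / 8.8880 / 1000
F = 8.520 kN


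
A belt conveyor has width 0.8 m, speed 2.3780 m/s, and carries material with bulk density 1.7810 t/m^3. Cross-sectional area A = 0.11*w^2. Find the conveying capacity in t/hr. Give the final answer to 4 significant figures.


A = 0.11 * 0.8^2 = 0.0704 m^2
C = 0.0704 * 2.3780 * 1.7810 * 3600
C = 1073 t/hr


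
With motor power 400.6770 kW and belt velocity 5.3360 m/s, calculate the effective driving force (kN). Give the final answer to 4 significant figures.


Te = P / v = 400.6770 / 5.3360
Te = 75.09 kN


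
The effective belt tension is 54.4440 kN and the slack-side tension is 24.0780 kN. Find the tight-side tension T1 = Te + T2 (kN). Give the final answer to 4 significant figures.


T1 = Te + T2 = 54.4440 + 24.0780
T1 = 78.52 kN


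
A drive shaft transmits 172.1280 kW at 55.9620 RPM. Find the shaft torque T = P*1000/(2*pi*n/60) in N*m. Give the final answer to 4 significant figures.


omega = 2*pi*55.9620/60 = 5.86033 rad/s
T = 172.1280*1000 / 5.86033
T = 29370 N*m


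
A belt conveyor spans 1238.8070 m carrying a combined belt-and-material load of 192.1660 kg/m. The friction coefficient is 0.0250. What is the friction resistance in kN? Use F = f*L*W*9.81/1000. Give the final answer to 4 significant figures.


F = 0.0250 * 1238.8070 * 192.1660 * 9.81 / 1000
F = 58.38 kN


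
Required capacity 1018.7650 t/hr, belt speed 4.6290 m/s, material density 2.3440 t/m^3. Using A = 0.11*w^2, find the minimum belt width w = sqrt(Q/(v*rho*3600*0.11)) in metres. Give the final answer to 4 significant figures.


A_req = 1018.7650 / (4.6290 * 2.3440 * 3600) = 0.0260811 m^2
w = sqrt(0.0260811 / 0.11)
w = 0.4869 m
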